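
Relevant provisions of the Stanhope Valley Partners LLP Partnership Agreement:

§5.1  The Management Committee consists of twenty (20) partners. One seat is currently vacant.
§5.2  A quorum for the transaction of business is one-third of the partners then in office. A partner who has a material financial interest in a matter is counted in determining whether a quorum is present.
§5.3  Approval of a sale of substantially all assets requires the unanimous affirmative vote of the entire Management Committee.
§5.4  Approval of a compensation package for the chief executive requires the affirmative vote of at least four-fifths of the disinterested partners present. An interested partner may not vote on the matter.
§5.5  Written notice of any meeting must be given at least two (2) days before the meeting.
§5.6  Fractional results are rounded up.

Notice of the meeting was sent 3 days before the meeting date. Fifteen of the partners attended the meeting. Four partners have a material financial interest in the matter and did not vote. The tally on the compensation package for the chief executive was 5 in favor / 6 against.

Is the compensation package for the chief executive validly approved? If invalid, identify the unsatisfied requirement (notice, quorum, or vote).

Invalid — vote requirement not satisfied.

Notice: 3 days given; 2 required (3 ≥ 2). Satisfied.
Quorum: 15 present (interested partners count toward quorum); quorum is 7. Satisfied.
Vote: the compensation package for the chief executive requires four-fifths of the disinterested partners present (15 − 4 = 11). 4/5 of 11 = 8.80, rounded up to 9, so 9 affirmative votes are needed; 5 voted in favor. Not satisfied.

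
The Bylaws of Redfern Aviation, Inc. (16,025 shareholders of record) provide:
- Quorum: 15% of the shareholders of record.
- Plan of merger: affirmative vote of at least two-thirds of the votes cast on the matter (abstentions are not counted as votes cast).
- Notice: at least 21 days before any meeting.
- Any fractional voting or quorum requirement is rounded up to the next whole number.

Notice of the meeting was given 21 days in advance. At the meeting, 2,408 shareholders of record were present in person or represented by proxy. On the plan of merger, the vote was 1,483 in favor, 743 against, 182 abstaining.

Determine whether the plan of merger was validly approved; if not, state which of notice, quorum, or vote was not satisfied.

Invalid — vote requirement not satisfied.

Notice: 21 days given; 21 required. Satisfied.
Quorum: 15% of 16,025 = 2,403.75, rounded up to 2,404; 2,408 present. Satisfied.
Vote: requires two-thirds of the votes cast (2,408 − 182 abstaining = 2,226); 2/3 of 2226 = 1484, so 1,484 needed; 1,483 in favor. Not satisfied.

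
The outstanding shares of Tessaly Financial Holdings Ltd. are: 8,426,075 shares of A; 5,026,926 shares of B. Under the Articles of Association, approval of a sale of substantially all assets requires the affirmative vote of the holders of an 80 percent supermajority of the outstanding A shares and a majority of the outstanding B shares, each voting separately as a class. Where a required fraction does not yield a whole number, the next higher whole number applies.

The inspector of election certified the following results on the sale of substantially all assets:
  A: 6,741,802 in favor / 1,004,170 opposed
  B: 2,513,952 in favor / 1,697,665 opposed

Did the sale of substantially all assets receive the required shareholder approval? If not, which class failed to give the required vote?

A: 4/5 of 8426075 = 6740860; 6,740,860 required, 6,741,802 in favor — approved.
B: a majority of 5026926 is 2513464; 2,513,464 required, 2,513,952 in favor — approved.

Approved — every class gave the required vote.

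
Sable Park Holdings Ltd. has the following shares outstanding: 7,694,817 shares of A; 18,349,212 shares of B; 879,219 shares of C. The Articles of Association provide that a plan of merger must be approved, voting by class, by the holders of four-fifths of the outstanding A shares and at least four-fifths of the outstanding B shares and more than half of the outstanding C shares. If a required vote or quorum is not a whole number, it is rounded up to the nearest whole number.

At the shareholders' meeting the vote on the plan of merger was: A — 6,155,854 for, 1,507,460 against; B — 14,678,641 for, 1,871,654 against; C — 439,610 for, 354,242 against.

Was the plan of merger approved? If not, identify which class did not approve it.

Not approved — the B shares did not give the required vote.

A: 4/5 of 7694817 = 6155853.60, rounded up to 6155854; 6,155,854 required, 6,155,854 in favor — approved.
B: 4/5 of 18349212 = 14679369.60, rounded up to 14679370; 14,679,370 required, 14,678,641 in favor — not approved.
C: a majority of 879219 is 439610; 439,610 required, 439,610 in favor — approved.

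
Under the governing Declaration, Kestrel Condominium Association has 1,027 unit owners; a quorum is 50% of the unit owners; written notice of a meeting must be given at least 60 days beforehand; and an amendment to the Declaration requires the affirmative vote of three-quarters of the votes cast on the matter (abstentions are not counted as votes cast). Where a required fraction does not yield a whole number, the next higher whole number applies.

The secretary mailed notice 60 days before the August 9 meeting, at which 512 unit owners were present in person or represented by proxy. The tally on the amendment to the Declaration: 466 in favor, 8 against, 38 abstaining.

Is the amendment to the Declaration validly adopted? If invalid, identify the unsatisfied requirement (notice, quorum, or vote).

Notice: 60 days given; 60 required. Satisfied.
Quorum: 50% of 1,027 = 513.50, rounded up to 514; 512 present. Not satisfied.
Vote: requires three-fourths of the votes cast (512 − 38 abstaining = 474); 3/4 of 474 = 355.50, rounded up to 356, so 356 needed; 466 in favor. Satisfied.

Invalid — quorum requirement not satisfied.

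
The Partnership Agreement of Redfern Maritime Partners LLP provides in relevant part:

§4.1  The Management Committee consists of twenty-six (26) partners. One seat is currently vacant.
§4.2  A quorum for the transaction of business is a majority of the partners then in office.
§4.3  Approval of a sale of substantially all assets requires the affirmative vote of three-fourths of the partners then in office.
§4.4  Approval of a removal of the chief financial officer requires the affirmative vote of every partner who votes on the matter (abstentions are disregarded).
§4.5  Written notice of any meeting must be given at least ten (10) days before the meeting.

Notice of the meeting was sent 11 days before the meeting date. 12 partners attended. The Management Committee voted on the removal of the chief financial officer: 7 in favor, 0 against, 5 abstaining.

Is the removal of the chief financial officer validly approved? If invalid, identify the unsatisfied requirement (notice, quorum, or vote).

Invalid — quorum requirement not satisfied.

Notice: 11 days given; 10 required (11 ≥ 10). Satisfied.
Quorum: 12 present; quorum is 13. Not satisfied.
Vote: the removal of the chief financial officer requires the unanimous vote of the votes cast (12 present − 5 abstaining = 7). Unanimous means all 7, so 7 affirmative votes are needed; 7 voted in favor. Satisfied. (Moot — without a quorum no business can be validly transacted.)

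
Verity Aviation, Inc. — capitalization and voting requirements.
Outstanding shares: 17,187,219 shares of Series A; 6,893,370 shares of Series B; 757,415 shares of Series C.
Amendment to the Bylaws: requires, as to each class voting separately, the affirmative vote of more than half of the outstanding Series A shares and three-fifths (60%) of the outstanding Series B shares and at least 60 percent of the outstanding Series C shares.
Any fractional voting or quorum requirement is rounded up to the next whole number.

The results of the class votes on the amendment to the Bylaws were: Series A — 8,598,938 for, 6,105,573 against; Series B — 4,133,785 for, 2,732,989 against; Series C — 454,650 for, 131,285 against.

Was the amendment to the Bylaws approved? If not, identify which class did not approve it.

Series A: a majority of 17187219 is 8593610; 8,593,610 required, 8,598,938 in favor — approved.
Series B: 3/5 of 6893370 = 4136022; 4,136,022 required, 4,133,785 in favor — not approved.
Series C: 3/5 of 757415 = 454449; 454,449 required, 454,650 in favor — approved.

Not approved — the Series B shares did not give the required vote.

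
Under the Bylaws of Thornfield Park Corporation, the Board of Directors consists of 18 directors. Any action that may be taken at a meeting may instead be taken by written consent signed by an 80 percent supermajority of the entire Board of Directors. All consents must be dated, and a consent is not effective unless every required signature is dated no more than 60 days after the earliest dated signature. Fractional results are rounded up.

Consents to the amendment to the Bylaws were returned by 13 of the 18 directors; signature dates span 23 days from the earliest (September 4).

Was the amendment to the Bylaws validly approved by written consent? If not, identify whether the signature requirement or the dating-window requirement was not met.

Not effective — insufficient signatures.

Signatures required: an 80 percent supermajority of 18 — 4/5 of 18 = 14.40, rounded up to 15, so 15 needed; 13 signed. Insufficient.
Dating window: the latest signature is 23 days after the earliest; the limit is 60 days. Within the window.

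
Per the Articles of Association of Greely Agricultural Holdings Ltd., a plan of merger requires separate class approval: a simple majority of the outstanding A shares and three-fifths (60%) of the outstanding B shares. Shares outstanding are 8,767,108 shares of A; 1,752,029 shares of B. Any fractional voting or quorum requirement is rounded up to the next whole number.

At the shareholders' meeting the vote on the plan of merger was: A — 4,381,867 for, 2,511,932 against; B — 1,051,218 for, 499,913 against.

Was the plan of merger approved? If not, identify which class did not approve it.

Not approved — the A shares did not give the required vote.

A: a majority of 8767108 is 4383555; 4,383,555 required, 4,381,867 in favor — not approved.
B: 3/5 of 1752029 = 1051217.40, rounded up to 1051218; 1,051,218 required, 1,051,218 in favor — approved.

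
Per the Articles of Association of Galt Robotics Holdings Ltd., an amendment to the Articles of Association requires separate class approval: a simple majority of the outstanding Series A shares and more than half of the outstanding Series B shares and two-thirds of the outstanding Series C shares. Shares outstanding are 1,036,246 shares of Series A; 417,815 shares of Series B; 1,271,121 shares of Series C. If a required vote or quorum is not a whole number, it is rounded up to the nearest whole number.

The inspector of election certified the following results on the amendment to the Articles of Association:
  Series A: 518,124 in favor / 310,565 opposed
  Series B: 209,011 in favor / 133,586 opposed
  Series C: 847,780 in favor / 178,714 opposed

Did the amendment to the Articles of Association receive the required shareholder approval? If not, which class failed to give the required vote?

Series A: a majority of 1036246 is 518124; 518,124 required, 518,124 in favor — approved.
Series B: a majority of 417815 is 208908; 208,908 required, 209,011 in favor — approved.
Series C: 2/3 of 1271121 = 847414; 847,414 required, 847,780 in favor — approved.

Approved — every class gave the required vote.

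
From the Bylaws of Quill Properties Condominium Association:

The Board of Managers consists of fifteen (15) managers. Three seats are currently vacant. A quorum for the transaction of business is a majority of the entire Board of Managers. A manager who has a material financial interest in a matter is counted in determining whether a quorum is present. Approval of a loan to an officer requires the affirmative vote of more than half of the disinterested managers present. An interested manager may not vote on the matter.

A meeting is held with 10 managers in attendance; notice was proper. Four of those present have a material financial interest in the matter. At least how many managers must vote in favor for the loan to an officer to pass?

4

The loan to an officer requires a majority of the disinterested managers present (10 − 4 = 6).
A majority of 6 is 4.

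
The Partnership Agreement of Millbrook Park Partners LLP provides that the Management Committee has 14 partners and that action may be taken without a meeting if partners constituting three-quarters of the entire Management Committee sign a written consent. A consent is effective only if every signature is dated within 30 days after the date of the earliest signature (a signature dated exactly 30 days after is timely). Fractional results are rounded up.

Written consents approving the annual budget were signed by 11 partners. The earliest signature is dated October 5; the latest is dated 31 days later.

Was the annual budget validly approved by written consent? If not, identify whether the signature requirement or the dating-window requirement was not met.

Signatures required: three-quarters of 14 — 3/4 of 14 = 10.50, rounded up to 11, so 11 needed; 11 signed. Sufficient.
Dating window: the latest signature is 31 days after the earliest; the limit is 30 days. Outside the window.

Not effective — dating-window requirement not satisfied.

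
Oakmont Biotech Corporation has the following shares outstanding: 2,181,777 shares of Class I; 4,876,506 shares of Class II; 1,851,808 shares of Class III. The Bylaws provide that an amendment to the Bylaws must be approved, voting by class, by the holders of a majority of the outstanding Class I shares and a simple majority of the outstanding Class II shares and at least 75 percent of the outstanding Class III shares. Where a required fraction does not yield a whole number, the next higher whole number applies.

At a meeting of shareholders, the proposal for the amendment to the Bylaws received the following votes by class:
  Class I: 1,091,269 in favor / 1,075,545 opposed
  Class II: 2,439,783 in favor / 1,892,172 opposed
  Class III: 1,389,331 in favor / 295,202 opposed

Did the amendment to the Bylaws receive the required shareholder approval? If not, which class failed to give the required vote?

Approved — every class gave the required vote.

Class I: a majority of 2181777 is 1090889; 1,090,889 required, 1,091,269 in favor — approved.
Class II: a majority of 4876506 is 2438254; 2,438,254 required, 2,439,783 in favor — approved.
Class III: 3/4 of 1851808 = 1388856; 1,388,856 required, 1,389,331 in favor — approved.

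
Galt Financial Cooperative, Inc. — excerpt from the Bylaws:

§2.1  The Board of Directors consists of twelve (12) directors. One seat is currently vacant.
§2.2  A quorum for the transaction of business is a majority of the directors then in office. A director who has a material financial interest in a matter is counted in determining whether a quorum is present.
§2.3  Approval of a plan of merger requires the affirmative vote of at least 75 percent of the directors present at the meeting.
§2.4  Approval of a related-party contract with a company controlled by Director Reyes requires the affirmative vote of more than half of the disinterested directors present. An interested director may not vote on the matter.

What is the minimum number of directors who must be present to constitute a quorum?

A majority of 11 is 6.

6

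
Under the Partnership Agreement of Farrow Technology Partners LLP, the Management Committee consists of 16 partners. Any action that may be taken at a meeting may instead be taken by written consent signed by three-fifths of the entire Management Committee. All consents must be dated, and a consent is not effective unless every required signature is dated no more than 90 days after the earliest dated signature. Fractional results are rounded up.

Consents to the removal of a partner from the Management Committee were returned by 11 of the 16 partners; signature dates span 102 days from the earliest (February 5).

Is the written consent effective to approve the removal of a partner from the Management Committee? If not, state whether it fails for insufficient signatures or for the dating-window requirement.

Signatures required: three-fifths of 16 — 3/5 of 16 = 9.60, rounded up to 10, so 10 needed; 11 signed. Sufficient.
Dating window: the latest signature is 102 days after the earliest; the limit is 90 days. Outside the window.

Not effective — dating-window requirement not satisfied.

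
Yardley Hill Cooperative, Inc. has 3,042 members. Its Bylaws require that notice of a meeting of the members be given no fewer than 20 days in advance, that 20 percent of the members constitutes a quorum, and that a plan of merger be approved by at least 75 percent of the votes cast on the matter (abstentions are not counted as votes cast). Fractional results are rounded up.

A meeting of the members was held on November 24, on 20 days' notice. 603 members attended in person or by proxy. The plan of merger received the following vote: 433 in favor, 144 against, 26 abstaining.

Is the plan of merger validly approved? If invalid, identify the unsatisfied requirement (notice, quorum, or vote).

Invalid — quorum requirement not satisfied.

Notice: 20 days given; 20 required. Satisfied.
Quorum: 20% of 3,042 = 608.40, rounded up to 609; 603 present. Not satisfied.
Vote: requires three-fourths of the votes cast (603 − 26 abstaining = 577); 3/4 of 577 = 432.75, rounded up to 433, so 433 needed; 433 in favor. Satisfied.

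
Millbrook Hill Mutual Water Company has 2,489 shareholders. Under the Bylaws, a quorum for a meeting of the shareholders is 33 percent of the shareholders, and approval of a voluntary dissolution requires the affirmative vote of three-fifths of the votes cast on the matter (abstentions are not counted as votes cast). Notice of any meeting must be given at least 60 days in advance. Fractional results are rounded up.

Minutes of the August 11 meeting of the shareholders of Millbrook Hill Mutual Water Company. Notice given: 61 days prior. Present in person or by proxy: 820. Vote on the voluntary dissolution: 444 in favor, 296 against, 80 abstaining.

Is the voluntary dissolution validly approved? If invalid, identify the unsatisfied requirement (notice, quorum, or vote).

Notice: 61 days given; 60 required. Satisfied.
Quorum: 33% of 2,489 = 821.37, rounded up to 822; 820 present. Not satisfied.
Vote: requires three-fifths of the votes cast (820 − 80 abstaining = 740); 3/5 of 740 = 444, so 444 needed; 444 in favor. Satisfied.

Invalid — quorum requirement not satisfied.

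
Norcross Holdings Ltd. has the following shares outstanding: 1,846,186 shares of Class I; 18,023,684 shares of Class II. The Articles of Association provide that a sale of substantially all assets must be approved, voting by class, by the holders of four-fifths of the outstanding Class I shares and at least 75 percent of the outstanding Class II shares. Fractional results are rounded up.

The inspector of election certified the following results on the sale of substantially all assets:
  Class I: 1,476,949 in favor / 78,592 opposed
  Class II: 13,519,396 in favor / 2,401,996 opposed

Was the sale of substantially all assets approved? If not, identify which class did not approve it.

Class I: 4/5 of 1846186 = 1476948.80, rounded up to 1476949; 1,476,949 required, 1,476,949 in favor — approved.
Class II: 3/4 of 18023684 = 13517763; 13,517,763 required, 13,519,396 in favor — approved.

Approved — every class gave the required vote.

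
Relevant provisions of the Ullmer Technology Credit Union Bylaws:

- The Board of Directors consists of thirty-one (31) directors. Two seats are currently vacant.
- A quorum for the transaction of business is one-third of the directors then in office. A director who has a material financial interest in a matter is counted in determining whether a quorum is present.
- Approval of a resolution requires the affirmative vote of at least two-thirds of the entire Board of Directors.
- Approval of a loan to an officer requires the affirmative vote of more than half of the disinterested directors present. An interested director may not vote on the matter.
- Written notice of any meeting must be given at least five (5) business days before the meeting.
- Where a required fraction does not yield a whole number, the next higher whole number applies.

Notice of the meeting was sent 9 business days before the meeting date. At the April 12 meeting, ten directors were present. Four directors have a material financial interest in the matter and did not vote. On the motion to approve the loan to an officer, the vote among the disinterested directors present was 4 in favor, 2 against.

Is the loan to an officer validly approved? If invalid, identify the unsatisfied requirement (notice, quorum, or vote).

Valid — all requirements satisfied.

Notice: 9 business days given; 5 required (9 ≥ 5). Satisfied.
Quorum: 10 present (interested directors count toward quorum); quorum is 10. Satisfied.
Vote: the loan to an officer requires a majority of the disinterested directors present (10 − 4 = 6). A majority of 6 is 4, so 4 affirmative votes are needed; 4 voted in favor. Satisfied.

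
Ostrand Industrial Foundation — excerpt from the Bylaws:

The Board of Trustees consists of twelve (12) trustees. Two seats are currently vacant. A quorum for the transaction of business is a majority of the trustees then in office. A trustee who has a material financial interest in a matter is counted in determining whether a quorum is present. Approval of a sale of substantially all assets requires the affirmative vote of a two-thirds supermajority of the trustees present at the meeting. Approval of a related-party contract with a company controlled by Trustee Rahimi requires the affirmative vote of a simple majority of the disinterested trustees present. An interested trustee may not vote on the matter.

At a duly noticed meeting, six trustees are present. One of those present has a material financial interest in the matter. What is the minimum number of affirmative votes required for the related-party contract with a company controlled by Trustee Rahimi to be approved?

3

The related-party contract with a company controlled by Trustee Rahimi requires a majority of the disinterested trustees present (6 − 1 = 5).
A majority of 5 is 3.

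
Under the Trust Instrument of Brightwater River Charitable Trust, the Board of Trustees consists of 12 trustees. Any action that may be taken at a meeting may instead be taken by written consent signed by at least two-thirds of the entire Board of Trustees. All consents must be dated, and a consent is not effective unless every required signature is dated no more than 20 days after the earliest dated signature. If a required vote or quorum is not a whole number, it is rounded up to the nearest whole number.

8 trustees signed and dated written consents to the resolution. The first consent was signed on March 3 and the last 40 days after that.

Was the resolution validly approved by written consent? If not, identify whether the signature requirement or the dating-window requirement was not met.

Signatures required: at least two-thirds of 12 — 2/3 of 12 = 8, so 8 needed; 8 signed. Sufficient.
Dating window: the latest signature is 40 days after the earliest; the limit is 20 days. Outside the window.

Not effective — dating-window requirement not satisfied.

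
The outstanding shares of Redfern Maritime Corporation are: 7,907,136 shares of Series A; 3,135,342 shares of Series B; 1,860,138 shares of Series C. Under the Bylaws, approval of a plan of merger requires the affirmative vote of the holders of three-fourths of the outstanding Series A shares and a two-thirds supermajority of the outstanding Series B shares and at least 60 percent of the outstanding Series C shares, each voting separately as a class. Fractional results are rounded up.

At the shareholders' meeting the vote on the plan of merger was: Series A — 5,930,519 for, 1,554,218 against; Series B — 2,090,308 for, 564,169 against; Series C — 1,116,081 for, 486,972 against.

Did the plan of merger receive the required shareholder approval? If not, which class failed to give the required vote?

Not approved — the Series C shares did not give the required vote.

Series A: 3/4 of 7907136 = 5930352; 5,930,352 required, 5,930,519 in favor — approved.
Series B: 2/3 of 3135342 = 2090228; 2,090,228 required, 2,090,308 in favor — approved.
Series C: 3/5 of 1860138 = 1116082.80, rounded up to 1116083; 1,116,083 required, 1,116,081 in favor — not approved.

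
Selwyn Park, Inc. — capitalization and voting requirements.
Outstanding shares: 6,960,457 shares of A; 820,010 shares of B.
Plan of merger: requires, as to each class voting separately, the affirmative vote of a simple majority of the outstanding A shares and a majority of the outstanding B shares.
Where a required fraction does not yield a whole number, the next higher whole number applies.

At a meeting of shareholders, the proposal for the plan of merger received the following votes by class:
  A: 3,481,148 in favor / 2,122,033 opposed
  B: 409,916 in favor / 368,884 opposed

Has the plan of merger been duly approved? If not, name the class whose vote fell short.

A: a majority of 6960457 is 3480229; 3,480,229 required, 3,481,148 in favor — approved.
B: a majority of 820010 is 410006; 410,006 required, 409,916 in favor — not approved.

Not approved — the B shares did not give the required vote.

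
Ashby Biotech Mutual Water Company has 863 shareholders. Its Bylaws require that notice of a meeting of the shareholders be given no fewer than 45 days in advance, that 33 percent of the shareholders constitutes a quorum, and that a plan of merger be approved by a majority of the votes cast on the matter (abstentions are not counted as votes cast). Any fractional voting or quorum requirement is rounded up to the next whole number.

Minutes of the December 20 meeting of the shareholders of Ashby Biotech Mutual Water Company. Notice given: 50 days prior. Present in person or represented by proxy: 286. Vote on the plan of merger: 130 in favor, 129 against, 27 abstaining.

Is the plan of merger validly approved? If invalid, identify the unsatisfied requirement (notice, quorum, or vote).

Valid — all requirements satisfied.

Notice: 50 days given; 45 required. Satisfied.
Quorum: 33% of 863 = 284.79, rounded up to 285; 286 present. Satisfied.
Vote: requires a majority of the votes cast (286 − 27 abstaining = 259); a majority of 259 is 130, so 130 needed; 130 in favor. Satisfied.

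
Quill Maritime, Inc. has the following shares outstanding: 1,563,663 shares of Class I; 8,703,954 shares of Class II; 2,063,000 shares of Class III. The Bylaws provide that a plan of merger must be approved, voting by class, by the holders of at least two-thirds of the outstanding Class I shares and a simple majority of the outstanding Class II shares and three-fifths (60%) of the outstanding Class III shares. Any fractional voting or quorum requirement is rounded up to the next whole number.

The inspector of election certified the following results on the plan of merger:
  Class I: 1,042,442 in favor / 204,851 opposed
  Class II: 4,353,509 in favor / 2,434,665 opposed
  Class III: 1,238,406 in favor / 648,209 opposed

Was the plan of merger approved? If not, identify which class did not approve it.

Approved — every class gave the required vote.

Class I: 2/3 of 1563663 = 1042442; 1,042,442 required, 1,042,442 in favor — approved.
Class II: a majority of 8703954 is 4351978; 4,351,978 required, 4,353,509 in favor — approved.
Class III: 3/5 of 2063000 = 1237800; 1,237,800 required, 1,238,406 in favor — approved.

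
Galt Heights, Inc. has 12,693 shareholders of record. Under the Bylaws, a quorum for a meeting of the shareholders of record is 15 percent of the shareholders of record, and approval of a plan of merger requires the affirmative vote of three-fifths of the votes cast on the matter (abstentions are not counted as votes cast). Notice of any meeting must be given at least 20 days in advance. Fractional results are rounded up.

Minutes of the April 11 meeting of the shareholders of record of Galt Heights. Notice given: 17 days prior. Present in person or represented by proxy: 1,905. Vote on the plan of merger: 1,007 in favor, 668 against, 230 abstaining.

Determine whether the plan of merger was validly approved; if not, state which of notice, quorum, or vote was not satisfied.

Invalid — notice requirement not satisfied.

Notice: 17 days given; 20 required. Not satisfied.
Quorum: 15% of 12,693 = 1,903.95, rounded up to 1,904; 1,905 present. Satisfied.
Vote: requires three-fifths of the votes cast (1,905 − 230 abstaining = 1,675); 3/5 of 1675 = 1005, so 1,005 needed; 1,007 in favor. Satisfied.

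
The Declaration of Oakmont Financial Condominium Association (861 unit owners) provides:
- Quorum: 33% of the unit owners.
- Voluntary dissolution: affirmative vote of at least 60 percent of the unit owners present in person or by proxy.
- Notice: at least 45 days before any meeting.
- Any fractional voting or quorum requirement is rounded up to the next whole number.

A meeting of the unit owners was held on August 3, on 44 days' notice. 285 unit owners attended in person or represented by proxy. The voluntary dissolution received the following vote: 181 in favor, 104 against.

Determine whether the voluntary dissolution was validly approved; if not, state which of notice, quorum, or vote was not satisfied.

Notice: 44 days given; 45 required. Not satisfied.
Quorum: 33% of 861 = 284.13, rounded up to 285; 285 present. Satisfied.
Vote: requires three-fifths of those present (285); 3/5 of 285 = 171, so 171 needed; 181 in favor. Satisfied.

Invalid — notice requirement not satisfied.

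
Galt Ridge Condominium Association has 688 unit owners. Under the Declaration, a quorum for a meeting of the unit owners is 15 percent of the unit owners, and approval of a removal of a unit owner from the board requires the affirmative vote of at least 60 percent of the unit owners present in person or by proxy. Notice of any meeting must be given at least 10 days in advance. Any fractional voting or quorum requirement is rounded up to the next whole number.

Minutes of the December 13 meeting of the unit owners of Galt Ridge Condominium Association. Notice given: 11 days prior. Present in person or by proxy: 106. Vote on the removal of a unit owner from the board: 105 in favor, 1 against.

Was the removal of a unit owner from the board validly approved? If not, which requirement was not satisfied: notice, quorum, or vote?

Valid — all requirements satisfied.

Notice: 11 days given; 10 required. Satisfied.
Quorum: 15% of 688 = 103.20, rounded up to 104; 106 present. Satisfied.
Vote: requires three-fifths of those present (106); 3/5 of 106 = 63.60, rounded up to 64, so 64 needed; 105 in favor. Satisfied.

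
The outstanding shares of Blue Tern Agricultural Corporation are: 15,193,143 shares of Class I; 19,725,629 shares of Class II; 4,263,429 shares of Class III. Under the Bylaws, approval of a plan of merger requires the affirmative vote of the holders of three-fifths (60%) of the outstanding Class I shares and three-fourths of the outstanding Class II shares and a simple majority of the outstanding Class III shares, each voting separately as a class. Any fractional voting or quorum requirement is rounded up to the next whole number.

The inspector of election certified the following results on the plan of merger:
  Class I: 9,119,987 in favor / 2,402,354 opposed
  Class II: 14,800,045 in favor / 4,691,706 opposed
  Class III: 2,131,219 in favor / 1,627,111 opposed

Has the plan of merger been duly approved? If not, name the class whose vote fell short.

Not approved — the Class III shares did not give the required vote.

Class I: 3/5 of 15193143 = 9115885.80, rounded up to 9115886; 9,115,886 required, 9,119,987 in favor — approved.
Class II: 3/4 of 19725629 = 14794221.75, rounded up to 14794222; 14,794,222 required, 14,800,045 in favor — approved.
Class III: a majority of 4263429 is 2131715; 2,131,715 required, 2,131,219 in favor — not approved.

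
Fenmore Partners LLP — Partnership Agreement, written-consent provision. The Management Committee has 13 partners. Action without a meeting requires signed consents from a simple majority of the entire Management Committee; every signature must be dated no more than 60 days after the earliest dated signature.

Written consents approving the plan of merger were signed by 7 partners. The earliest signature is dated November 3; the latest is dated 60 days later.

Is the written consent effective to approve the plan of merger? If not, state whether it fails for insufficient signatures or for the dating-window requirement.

Effective — both the signature and dating-window requirements are satisfied.

Signatures required: a simple majority of 13 — a majority of 13 is 7, so 7 needed; 7 signed. Sufficient.
Dating window: the latest signature is 60 days after the earliest; the limit is 60 days. Within the window.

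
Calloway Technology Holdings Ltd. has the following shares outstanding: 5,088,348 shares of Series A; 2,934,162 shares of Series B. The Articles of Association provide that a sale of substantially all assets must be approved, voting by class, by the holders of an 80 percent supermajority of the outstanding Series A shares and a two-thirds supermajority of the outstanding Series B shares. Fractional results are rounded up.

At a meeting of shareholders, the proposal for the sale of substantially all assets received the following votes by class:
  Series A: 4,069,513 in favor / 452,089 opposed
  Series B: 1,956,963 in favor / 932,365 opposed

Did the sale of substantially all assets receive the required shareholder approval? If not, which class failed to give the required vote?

Not approved — the Series A shares did not give the required vote.

Series A: 4/5 of 5088348 = 4070678.40, rounded up to 4070679; 4,070,679 required, 4,069,513 in favor — not approved.
Series B: 2/3 of 2934162 = 1956108; 1,956,108 required, 1,956,963 in favor — approved.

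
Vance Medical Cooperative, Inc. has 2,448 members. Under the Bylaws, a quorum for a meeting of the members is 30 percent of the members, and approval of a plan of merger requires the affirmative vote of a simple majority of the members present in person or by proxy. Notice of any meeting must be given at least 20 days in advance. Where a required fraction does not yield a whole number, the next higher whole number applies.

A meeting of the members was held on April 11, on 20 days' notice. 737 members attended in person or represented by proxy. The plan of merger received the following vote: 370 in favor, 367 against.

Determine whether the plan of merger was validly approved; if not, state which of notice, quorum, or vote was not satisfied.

Valid — all requirements satisfied.

Notice: 20 days given; 20 required. Satisfied.
Quorum: 30% of 2,448 = 734.40, rounded up to 735; 737 present. Satisfied.
Vote: requires a majority of those present (737); a majority of 737 is 369, so 369 needed; 370 in favor. Satisfied.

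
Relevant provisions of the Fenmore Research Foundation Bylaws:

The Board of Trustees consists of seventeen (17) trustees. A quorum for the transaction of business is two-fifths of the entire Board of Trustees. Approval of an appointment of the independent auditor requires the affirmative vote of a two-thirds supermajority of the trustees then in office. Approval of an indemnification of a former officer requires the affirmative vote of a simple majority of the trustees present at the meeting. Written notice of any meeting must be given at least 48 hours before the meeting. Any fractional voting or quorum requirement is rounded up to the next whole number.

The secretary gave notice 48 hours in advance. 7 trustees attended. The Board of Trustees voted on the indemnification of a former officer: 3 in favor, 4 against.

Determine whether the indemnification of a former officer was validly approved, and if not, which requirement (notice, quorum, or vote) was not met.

Invalid — vote requirement not satisfied.

Notice: 48 hours given; 48 required (48 ≥ 48). Satisfied.
Quorum: 7 present; quorum is 7. Satisfied.
Vote: the indemnification of a former officer requires a majority of the trustees present (7). A majority of 7 is 4, so 4 affirmative votes are needed; 3 voted in favor. Not satisfied.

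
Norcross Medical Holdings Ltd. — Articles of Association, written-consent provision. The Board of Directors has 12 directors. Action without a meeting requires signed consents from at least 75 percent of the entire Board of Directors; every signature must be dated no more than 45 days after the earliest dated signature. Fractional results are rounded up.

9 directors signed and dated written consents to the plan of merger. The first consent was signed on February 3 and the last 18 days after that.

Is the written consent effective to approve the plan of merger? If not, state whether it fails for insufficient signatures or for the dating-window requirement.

Signatures required: at least 75 percent of 12 — 3/4 of 12 = 9, so 9 needed; 9 signed. Sufficient.
Dating window: the latest signature is 18 days after the earliest; the limit is 45 days. Within the window.

Effective — both the signature and dating-window requirements are satisfied.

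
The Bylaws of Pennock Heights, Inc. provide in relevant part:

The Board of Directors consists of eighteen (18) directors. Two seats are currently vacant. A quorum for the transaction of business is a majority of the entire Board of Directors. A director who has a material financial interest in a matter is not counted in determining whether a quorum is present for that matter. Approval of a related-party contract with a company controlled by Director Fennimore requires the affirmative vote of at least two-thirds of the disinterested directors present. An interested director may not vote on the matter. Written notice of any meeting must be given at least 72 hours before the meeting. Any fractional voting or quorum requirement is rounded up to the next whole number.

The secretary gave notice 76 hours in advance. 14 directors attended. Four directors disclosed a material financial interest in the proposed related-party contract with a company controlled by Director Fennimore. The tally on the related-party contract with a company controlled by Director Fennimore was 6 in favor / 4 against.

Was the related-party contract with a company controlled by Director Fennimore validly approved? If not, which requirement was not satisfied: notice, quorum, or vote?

Notice: 76 hours given; 72 required (76 ≥ 72). Satisfied.
Quorum: 14 present, but the 4 interested directors do not count, leaving 10. Quorum is 10. Satisfied.
Vote: the related-party contract with a company controlled by Director Fennimore requires two-thirds of the disinterested directors present (14 − 4 = 10). 2/3 of 10 = 6.67, rounded up to 7, so 7 affirmative votes are needed; 6 voted in favor. Not satisfied.

Invalid — vote requirement not satisfied.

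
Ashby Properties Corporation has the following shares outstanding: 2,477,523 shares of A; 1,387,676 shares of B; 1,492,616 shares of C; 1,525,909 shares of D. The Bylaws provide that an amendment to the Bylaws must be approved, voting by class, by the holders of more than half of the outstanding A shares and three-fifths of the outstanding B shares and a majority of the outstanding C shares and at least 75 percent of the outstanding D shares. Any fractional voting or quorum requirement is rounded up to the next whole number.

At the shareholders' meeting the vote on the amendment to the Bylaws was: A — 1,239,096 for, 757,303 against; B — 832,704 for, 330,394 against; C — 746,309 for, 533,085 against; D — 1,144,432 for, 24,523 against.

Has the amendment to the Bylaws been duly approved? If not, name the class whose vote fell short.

A: a majority of 2477523 is 1238762; 1,238,762 required, 1,239,096 in favor — approved.
B: 3/5 of 1387676 = 832605.60, rounded up to 832606; 832,606 required, 832,704 in favor — approved.
C: a majority of 1492616 is 746309; 746,309 required, 746,309 in favor — approved.
D: 3/4 of 1525909 = 1144431.75, rounded up to 1144432; 1,144,432 required, 1,144,432 in favor — approved.

Approved — every class gave the required vote.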